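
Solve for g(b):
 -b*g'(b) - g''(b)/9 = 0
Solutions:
 g(b) = C1 + C2*erf(3*sqrt(2)*b/2)


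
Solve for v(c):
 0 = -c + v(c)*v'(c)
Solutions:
 v(c) = -sqrt(C1 + c^2)
 v(c) = sqrt(C1 + c^2)


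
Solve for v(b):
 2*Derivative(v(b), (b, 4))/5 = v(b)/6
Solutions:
 v(b) = C1*exp(-sqrt(2)*3^(3/4)*5^(1/4)*b/6) + C2*exp(sqrt(2)*3^(3/4)*5^(1/4)*b/6) + C3*sin(sqrt(2)*3^(3/4)*5^(1/4)*b/6) + C4*cos(sqrt(2)*3^(3/4)*5^(1/4)*b/6)


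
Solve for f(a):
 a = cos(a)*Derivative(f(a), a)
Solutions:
 f(a) = C1 + Integral(a/cos(a), a)


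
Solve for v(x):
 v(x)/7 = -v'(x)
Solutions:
 v(x) = C1*exp(-x/7)


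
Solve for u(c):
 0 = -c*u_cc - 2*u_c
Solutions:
 u(c) = C1 + C2/c


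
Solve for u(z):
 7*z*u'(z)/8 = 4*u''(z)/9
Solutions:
 u(z) = C1 + C2*erfi(3*sqrt(7)*z/8)


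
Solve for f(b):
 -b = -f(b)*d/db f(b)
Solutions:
 f(b) = -sqrt(C1 + b^2)
 f(b) = sqrt(C1 + b^2)


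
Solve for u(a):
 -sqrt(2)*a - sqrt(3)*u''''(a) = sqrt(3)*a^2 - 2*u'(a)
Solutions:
 u(a) = C1 + C4*exp(2^(1/3)*3^(5/6)*a/3) + sqrt(3)*a^3/6 + sqrt(2)*a^2/4 + (C2*sin(6^(1/3)*a/2) + C3*cos(6^(1/3)*a/2))*exp(-2^(1/3)*3^(5/6)*a/6)


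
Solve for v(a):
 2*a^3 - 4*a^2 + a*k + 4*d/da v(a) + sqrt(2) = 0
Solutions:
 v(a) = C1 - a^4/8 + a^3/3 - a^2*k/8 - sqrt(2)*a/4


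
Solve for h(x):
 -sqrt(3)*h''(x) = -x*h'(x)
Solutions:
 h(x) = C1 + C2*erfi(sqrt(2)*3^(3/4)*x/6)


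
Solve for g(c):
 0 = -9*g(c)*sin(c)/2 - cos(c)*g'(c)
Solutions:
 g(c) = C1*cos(c)^(9/2)


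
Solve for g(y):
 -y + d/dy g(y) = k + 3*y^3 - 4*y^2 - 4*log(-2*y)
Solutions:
 g(y) = C1 + 3*y^4/4 - 4*y^3/3 + y^2/2 + y*(k - 4*log(2) + 4) - 4*y*log(-y)


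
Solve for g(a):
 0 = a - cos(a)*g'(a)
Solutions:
 g(a) = C1 + Integral(a/cos(a), a)


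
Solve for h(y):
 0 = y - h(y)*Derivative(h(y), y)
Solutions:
 h(y) = -sqrt(C1 + y^2)
 h(y) = sqrt(C1 + y^2)


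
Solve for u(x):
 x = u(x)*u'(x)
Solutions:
 u(x) = -sqrt(C1 + x^2)
 u(x) = sqrt(C1 + x^2)


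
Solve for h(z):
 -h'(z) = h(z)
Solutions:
 h(z) = C1*exp(-z)


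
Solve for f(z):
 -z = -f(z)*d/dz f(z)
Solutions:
 f(z) = -sqrt(C1 + z^2)
 f(z) = sqrt(C1 + z^2)


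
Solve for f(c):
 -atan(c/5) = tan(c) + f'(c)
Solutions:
 f(c) = C1 - c*atan(c/5) + 5*log(c^2 + 25)/2 + log(cos(c))


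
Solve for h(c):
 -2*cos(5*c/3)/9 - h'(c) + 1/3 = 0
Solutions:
 h(c) = C1 + c/3 - 2*sin(5*c/3)/15


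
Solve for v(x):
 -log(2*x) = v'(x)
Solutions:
 v(x) = C1 - x*log(x) - x*log(2) + x


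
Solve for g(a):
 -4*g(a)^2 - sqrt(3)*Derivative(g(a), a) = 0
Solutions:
 g(a) = 3/(C1 + 4*sqrt(3)*a)


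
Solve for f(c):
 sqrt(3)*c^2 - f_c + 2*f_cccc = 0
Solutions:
 f(c) = C1 + C4*exp(2^(2/3)*c/2) + sqrt(3)*c^3/3 + (C2*sin(2^(2/3)*sqrt(3)*c/4) + C3*cos(2^(2/3)*sqrt(3)*c/4))*exp(-2^(2/3)*c/4)


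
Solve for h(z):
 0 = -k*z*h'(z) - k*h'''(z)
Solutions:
 h(z) = C1 + Integral(C2*airyai(-z) + C3*airybi(-z), z)


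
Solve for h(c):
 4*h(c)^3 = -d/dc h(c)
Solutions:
 h(c) = -sqrt(2)*sqrt(-1/(C1 - 4*c))/2
 h(c) = sqrt(2)*sqrt(-1/(C1 - 4*c))/2


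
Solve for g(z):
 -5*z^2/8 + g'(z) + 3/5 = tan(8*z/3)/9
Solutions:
 g(z) = C1 + 5*z^3/24 - 3*z/5 - log(cos(8*z/3))/24


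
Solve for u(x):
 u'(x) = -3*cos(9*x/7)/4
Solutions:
 u(x) = C1 - 7*sin(9*x/7)/12


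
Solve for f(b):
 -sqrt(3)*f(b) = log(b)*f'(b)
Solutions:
 f(b) = C1*exp(-sqrt(3)*li(b))


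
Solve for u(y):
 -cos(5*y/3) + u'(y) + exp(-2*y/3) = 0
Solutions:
 u(y) = C1 + 3*sin(5*y/3)/5 + 3*exp(-2*y/3)/2


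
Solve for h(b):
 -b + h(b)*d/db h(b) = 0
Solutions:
 h(b) = -sqrt(C1 + b^2)
 h(b) = sqrt(C1 + b^2)


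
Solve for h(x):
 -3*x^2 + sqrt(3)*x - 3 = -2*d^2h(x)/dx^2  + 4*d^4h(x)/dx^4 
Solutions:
 h(x) = C1 + C2*x + C3*exp(-sqrt(2)*x/2) + C4*exp(sqrt(2)*x/2) + x^4/8 - sqrt(3)*x^3/12 + 15*x^2/4


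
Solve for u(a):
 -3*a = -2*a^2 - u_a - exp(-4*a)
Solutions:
 u(a) = C1 - 2*a^3/3 + 3*a^2/2 + exp(-4*a)/4


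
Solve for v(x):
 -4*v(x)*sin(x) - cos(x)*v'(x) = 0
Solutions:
 v(x) = C1*cos(x)^4


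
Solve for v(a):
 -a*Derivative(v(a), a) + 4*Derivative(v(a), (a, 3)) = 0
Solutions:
 v(a) = C1 + Integral(C2*airyai(2^(1/3)*a/2) + C3*airybi(2^(1/3)*a/2), a)


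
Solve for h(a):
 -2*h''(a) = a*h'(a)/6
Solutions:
 h(a) = C1 + C2*erf(sqrt(6)*a/12)


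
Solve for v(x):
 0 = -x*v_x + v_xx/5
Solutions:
 v(x) = C1 + C2*erfi(sqrt(10)*x/2)


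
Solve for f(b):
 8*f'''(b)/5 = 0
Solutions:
 f(b) = C1 + C2*b + C3*b^2


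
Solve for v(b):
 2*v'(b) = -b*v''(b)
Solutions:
 v(b) = C1 + C2/b


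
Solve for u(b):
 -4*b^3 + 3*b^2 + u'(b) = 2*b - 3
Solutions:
 u(b) = C1 + b^4 - b^3 + b^2 - 3*b


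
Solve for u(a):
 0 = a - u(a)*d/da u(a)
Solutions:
 u(a) = -sqrt(C1 + a^2)
 u(a) = sqrt(C1 + a^2)


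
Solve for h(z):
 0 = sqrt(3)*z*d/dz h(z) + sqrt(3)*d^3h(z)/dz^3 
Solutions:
 h(z) = C1 + Integral(C2*airyai(-z) + C3*airybi(-z), z)


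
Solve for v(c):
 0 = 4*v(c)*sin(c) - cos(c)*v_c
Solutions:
 v(c) = C1/cos(c)^4


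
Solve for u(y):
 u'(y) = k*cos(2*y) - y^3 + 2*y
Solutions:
 u(y) = C1 + k*sin(2*y)/2 - y^4/4 + y^2


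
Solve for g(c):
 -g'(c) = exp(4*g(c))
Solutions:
 g(c) = log(-I*(1/(C1 + 4*c))^(1/4))
 g(c) = log(I*(1/(C1 + 4*c))^(1/4))
 g(c) = log(-(1/(C1 + 4*c))^(1/4))
 g(c) = log(1/(C1 + 4*c))/4


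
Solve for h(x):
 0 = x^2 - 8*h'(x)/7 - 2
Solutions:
 h(x) = C1 + 7*x^3/24 - 7*x/4


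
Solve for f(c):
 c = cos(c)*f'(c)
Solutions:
 f(c) = C1 + Integral(c/cos(c), c)


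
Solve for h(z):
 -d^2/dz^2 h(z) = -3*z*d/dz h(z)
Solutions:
 h(z) = C1 + C2*erfi(sqrt(6)*z/2)


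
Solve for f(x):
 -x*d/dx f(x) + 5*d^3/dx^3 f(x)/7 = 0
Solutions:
 f(x) = C1 + Integral(C2*airyai(5^(2/3)*7^(1/3)*x/5) + C3*airybi(5^(2/3)*7^(1/3)*x/5), x)


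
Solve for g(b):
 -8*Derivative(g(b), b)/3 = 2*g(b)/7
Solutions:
 g(b) = C1*exp(-3*b/28)


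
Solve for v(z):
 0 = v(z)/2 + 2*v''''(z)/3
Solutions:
 v(z) = (C1*sin(3^(1/4)*z/2) + C2*cos(3^(1/4)*z/2))*exp(-3^(1/4)*z/2) + (C3*sin(3^(1/4)*z/2) + C4*cos(3^(1/4)*z/2))*exp(3^(1/4)*z/2)


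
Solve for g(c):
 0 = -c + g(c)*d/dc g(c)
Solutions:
 g(c) = -sqrt(C1 + c^2)
 g(c) = sqrt(C1 + c^2)


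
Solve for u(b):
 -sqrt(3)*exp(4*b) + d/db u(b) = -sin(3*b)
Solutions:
 u(b) = C1 + sqrt(3)*exp(4*b)/4 + cos(3*b)/3


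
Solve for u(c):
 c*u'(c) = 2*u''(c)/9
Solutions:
 u(c) = C1 + C2*erfi(3*c/2)


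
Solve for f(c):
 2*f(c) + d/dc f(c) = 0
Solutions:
 f(c) = C1*exp(-2*c)


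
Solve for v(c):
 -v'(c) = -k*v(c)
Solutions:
 v(c) = C1*exp(c*k)


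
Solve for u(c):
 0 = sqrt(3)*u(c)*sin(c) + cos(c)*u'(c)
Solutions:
 u(c) = C1*cos(c)^(sqrt(3))


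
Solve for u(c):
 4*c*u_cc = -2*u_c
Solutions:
 u(c) = C1 + C2*sqrt(c)


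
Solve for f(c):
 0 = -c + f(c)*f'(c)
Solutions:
 f(c) = -sqrt(C1 + c^2)
 f(c) = sqrt(C1 + c^2)


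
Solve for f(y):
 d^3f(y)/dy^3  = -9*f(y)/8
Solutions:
 f(y) = C3*exp(-3^(2/3)*y/2) + (C1*sin(3*3^(1/6)*y/4) + C2*cos(3*3^(1/6)*y/4))*exp(3^(2/3)*y/4)


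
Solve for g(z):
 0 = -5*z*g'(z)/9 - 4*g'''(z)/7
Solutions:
 g(z) = C1 + Integral(C2*airyai(-210^(1/3)*z/6) + C3*airybi(-210^(1/3)*z/6), z)


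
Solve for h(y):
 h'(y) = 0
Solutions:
 h(y) = C1


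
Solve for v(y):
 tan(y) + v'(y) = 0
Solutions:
 v(y) = C1 + log(cos(y))


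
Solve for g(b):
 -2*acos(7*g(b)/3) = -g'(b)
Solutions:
 Integral(1/acos(7*_y/3), (_y, g(b))) = C1 + 2*b


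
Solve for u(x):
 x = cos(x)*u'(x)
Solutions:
 u(x) = C1 + Integral(x/cos(x), x)


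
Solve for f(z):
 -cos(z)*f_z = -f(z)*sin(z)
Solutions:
 f(z) = C1/cos(z)


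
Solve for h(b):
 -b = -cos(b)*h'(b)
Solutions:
 h(b) = C1 + Integral(b/cos(b), b)


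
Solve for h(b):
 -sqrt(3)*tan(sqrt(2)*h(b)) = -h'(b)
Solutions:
 h(b) = sqrt(2)*(pi - asin(C1*exp(sqrt(6)*b)))/2
 h(b) = sqrt(2)*asin(C1*exp(sqrt(6)*b))/2


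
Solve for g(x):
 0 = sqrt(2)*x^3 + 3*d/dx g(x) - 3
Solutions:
 g(x) = C1 - sqrt(2)*x^4/12 + x


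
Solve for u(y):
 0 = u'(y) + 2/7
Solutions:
 u(y) = C1 - 2*y/7


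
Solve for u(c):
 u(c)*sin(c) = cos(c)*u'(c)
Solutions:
 u(c) = C1/cos(c)


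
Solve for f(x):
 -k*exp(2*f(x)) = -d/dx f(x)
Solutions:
 f(x) = log(-sqrt(-1/(C1 + k*x))) - log(2)/2
 f(x) = log(-1/(C1 + k*x))/2 - log(2)/2


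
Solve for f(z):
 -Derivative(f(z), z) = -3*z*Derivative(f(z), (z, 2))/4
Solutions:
 f(z) = C1 + C2*z^(7/3)


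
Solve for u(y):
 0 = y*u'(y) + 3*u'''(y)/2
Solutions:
 u(y) = C1 + Integral(C2*airyai(-2^(1/3)*3^(2/3)*y/3) + C3*airybi(-2^(1/3)*3^(2/3)*y/3), y)


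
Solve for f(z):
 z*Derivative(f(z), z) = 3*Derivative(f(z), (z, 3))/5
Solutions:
 f(z) = C1 + Integral(C2*airyai(3^(2/3)*5^(1/3)*z/3) + C3*airybi(3^(2/3)*5^(1/3)*z/3), z)


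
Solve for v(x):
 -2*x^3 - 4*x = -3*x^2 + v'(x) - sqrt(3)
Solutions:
 v(x) = C1 - x^4/2 + x^3 - 2*x^2 + sqrt(3)*x


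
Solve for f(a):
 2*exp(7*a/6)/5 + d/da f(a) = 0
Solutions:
 f(a) = C1 - 12*exp(7*a/6)/35


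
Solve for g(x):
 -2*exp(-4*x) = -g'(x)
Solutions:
 g(x) = C1 - exp(-4*x)/2


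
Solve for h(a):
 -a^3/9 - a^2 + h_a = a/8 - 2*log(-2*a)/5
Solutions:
 h(a) = C1 + a^4/36 + a^3/3 + a^2/16 - 2*a*log(-a)/5 + 2*a*(1 - log(2))/5


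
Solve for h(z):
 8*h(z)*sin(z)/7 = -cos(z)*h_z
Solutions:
 h(z) = C1*cos(z)^(8/7)


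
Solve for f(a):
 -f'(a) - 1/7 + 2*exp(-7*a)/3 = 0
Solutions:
 f(a) = C1 - a/7 - 2*exp(-7*a)/21


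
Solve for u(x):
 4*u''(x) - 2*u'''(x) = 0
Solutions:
 u(x) = C1 + C2*x + C3*exp(2*x)


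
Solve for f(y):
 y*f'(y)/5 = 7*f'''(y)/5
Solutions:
 f(y) = C1 + Integral(C2*airyai(7^(2/3)*y/7) + C3*airybi(7^(2/3)*y/7), y)


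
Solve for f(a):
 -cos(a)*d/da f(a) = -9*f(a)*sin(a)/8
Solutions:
 f(a) = C1/cos(a)^(9/8)


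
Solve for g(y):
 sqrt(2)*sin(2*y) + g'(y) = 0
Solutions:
 g(y) = C1 + sqrt(2)*cos(2*y)/2


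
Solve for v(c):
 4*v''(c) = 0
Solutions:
 v(c) = C1 + C2*c


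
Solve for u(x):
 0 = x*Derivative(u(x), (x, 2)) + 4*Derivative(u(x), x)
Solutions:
 u(x) = C1 + C2/x^3


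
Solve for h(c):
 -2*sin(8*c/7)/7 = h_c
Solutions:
 h(c) = C1 + cos(8*c/7)/4


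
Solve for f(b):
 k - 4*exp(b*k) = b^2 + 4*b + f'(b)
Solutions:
 f(b) = C1 - b^3/3 - 2*b^2 + b*k - 4*exp(b*k)/k


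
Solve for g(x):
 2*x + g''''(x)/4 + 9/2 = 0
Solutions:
 g(x) = C1 + C2*x + C3*x^2 + C4*x^3 - x^5/15 - 3*x^4/4


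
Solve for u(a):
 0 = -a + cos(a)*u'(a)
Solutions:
 u(a) = C1 + Integral(a/cos(a), a)


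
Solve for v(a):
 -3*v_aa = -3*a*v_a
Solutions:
 v(a) = C1 + C2*erfi(sqrt(2)*a/2)


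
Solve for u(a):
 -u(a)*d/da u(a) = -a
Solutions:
 u(a) = -sqrt(C1 + a^2)
 u(a) = sqrt(C1 + a^2)


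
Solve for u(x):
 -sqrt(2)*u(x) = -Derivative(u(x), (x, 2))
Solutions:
 u(x) = C1*exp(-2^(1/4)*x) + C2*exp(2^(1/4)*x)


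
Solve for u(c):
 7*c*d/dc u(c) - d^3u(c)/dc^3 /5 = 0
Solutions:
 u(c) = C1 + Integral(C2*airyai(35^(1/3)*c) + C3*airybi(35^(1/3)*c), c)


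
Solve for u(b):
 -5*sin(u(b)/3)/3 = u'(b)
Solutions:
 5*b/3 + 3*log(cos(u(b)/3) - 1)/2 - 3*log(cos(u(b)/3) + 1)/2 = C1


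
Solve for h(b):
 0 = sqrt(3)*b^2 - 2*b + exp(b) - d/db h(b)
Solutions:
 h(b) = C1 + sqrt(3)*b^3/3 - b^2 + exp(b)


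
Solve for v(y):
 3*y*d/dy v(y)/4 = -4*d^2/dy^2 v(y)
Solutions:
 v(y) = C1 + C2*erf(sqrt(6)*y/8)


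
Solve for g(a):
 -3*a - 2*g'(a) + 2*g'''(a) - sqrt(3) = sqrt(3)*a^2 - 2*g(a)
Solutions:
 g(a) = C1*exp(6^(1/3)*a*(2*3^(1/3)/(sqrt(69) + 9)^(1/3) + 2^(1/3)*(sqrt(69) + 9)^(1/3))/12)*sin(2^(1/3)*3^(1/6)*a*(-2^(1/3)*3^(2/3)*(sqrt(69) + 9)^(1/3) + 6/(sqrt(69) + 9)^(1/3))/12) + C2*exp(6^(1/3)*a*(2*3^(1/3)/(sqrt(69) + 9)^(1/3) + 2^(1/3)*(sqrt(69) + 9)^(1/3))/12)*cos(2^(1/3)*3^(1/6)*a*(-2^(1/3)*3^(2/3)*(sqrt(69) + 9)^(1/3) + 6/(sqrt(69) + 9)^(1/3))/12) + C3*exp(-6^(1/3)*a*(2*3^(1/3)/(sqrt(69) + 9)^(1/3) + 2^(1/3)*(sqrt(69) + 9)^(1/3))/6) + sqrt(3)*a^2/2 + 3*a/2 + sqrt(3)*a + 3/2 + 3*sqrt(3)/2


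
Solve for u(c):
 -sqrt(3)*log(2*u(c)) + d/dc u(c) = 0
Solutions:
 -sqrt(3)*Integral(1/(log(_y) + log(2)), (_y, u(c)))/3 = C1 - c


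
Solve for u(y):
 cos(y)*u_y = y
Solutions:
 u(y) = C1 + Integral(y/cos(y), y)


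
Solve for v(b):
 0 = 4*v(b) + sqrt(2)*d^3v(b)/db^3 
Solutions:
 v(b) = C3*exp(-sqrt(2)*b) + (C1*sin(sqrt(6)*b/2) + C2*cos(sqrt(6)*b/2))*exp(sqrt(2)*b/2)


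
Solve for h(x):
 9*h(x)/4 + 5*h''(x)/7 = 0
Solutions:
 h(x) = C1*sin(3*sqrt(35)*x/10) + C2*cos(3*sqrt(35)*x/10)


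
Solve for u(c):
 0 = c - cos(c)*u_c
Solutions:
 u(c) = C1 + Integral(c/cos(c), c)


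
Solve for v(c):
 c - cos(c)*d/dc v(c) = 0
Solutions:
 v(c) = C1 + Integral(c/cos(c), c)


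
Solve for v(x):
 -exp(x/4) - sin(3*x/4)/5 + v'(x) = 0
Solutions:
 v(x) = C1 + 4*exp(x/4) - 4*cos(3*x/4)/15


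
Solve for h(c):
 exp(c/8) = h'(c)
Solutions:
 h(c) = C1 + 8*exp(c/8)


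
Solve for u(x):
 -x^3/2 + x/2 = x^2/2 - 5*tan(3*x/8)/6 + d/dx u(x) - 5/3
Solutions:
 u(x) = C1 - x^4/8 - x^3/6 + x^2/4 + 5*x/3 - 20*log(cos(3*x/8))/9


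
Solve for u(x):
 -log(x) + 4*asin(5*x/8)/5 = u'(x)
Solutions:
 u(x) = C1 - x*log(x) + 4*x*asin(5*x/8)/5 + x + 4*sqrt(64 - 25*x^2)/25


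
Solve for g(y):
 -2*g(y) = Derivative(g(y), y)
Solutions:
 g(y) = C1*exp(-2*y)


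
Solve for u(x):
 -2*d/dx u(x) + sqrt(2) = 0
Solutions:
 u(x) = C1 + sqrt(2)*x/2


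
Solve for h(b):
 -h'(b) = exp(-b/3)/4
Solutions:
 h(b) = C1 + 3*exp(-b/3)/4


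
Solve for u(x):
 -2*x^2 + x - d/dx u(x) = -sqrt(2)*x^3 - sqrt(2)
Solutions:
 u(x) = C1 + sqrt(2)*x^4/4 - 2*x^3/3 + x^2/2 + sqrt(2)*x


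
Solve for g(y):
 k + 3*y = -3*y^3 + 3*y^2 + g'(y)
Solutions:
 g(y) = C1 + k*y + 3*y^4/4 - y^3 + 3*y^2/2


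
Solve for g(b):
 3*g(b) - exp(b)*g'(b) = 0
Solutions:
 g(b) = C1*exp(-3*exp(-b))


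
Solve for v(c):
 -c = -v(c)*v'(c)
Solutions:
 v(c) = -sqrt(C1 + c^2)
 v(c) = sqrt(C1 + c^2)


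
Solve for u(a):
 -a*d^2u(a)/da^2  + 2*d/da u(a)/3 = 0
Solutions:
 u(a) = C1 + C2*a^(5/3)


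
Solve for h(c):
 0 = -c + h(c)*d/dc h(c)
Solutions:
 h(c) = -sqrt(C1 + c^2)
 h(c) = sqrt(C1 + c^2)


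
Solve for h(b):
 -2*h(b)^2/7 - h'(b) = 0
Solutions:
 h(b) = 7/(C1 + 2*b)


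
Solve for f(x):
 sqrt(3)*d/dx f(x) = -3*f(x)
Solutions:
 f(x) = C1*exp(-sqrt(3)*x)


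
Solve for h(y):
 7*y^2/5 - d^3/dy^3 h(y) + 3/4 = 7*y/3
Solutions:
 h(y) = C1 + C2*y + C3*y^2 + 7*y^5/300 - 7*y^4/72 + y^3/8


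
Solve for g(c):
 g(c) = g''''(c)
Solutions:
 g(c) = C1*exp(-c) + C2*exp(c) + C3*sin(c) + C4*cos(c)


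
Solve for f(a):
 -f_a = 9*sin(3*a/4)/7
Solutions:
 f(a) = C1 + 12*cos(3*a/4)/7


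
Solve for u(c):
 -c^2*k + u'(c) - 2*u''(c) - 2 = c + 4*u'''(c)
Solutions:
 u(c) = C1 + C2*exp(c*(-1 + sqrt(5))/4) + C3*exp(-c*(1 + sqrt(5))/4) + c^3*k/3 + 2*c^2*k + c^2/2 + 16*c*k + 4*c


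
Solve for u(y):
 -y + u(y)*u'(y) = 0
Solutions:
 u(y) = -sqrt(C1 + y^2)
 u(y) = sqrt(C1 + y^2)


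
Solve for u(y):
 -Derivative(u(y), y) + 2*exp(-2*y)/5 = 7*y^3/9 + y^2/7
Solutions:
 u(y) = C1 - 7*y^4/36 - y^3/21 - exp(-2*y)/5


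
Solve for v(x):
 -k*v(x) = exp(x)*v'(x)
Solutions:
 v(x) = C1*exp(k*exp(-x))


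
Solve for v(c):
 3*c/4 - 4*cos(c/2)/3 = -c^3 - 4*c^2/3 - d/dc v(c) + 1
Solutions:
 v(c) = C1 - c^4/4 - 4*c^3/9 - 3*c^2/8 + c + 8*sin(c/2)/3


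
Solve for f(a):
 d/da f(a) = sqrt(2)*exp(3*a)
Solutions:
 f(a) = C1 + sqrt(2)*exp(3*a)/3


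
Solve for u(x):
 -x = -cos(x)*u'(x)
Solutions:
 u(x) = C1 + Integral(x/cos(x), x)


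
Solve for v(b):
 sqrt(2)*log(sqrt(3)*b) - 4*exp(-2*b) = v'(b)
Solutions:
 v(b) = C1 + sqrt(2)*b*log(b) + sqrt(2)*b*(-1 + log(3)/2) + 2*exp(-2*b)


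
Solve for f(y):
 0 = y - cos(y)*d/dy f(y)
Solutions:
 f(y) = C1 + Integral(y/cos(y), y)


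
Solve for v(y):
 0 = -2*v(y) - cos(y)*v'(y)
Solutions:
 v(y) = C1*(sin(y) - 1)/(sin(y) + 1)


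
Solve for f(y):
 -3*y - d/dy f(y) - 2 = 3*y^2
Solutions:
 f(y) = C1 - y^3 - 3*y^2/2 - 2*y


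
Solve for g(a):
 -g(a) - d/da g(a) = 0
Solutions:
 g(a) = C1*exp(-a)


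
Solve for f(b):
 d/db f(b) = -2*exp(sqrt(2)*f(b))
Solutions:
 f(b) = sqrt(2)*(2*log(1/(C1 + 2*b)) - log(2))/4


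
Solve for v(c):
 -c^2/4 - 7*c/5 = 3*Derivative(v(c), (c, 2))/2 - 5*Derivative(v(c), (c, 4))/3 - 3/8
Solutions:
 v(c) = C1 + C2*c + C3*exp(-3*sqrt(10)*c/10) + C4*exp(3*sqrt(10)*c/10) - c^4/72 - 7*c^3/45 - 13*c^2/216


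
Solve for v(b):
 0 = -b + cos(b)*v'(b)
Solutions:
 v(b) = C1 + Integral(b/cos(b), b)


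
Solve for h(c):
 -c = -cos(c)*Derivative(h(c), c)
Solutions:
 h(c) = C1 + Integral(c/cos(c), c)


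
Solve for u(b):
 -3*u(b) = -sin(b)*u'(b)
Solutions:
 u(b) = C1*(cos(b) - 1)^(3/2)/(cos(b) + 1)^(3/2)


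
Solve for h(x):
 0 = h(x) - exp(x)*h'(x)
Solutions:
 h(x) = C1*exp(-exp(-x))


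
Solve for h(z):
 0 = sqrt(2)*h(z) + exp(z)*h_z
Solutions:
 h(z) = C1*exp(sqrt(2)*exp(-z))


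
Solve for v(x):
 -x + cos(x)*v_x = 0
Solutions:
 v(x) = C1 + Integral(x/cos(x), x)


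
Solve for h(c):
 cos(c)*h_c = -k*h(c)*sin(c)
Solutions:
 h(c) = C1*exp(k*log(cos(c)))


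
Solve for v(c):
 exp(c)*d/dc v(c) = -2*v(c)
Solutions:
 v(c) = C1*exp(2*exp(-c))


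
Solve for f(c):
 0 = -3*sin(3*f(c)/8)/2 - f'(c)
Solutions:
 3*c/2 + 4*log(cos(3*f(c)/8) - 1)/3 - 4*log(cos(3*f(c)/8) + 1)/3 = C1


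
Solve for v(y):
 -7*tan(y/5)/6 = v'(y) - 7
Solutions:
 v(y) = C1 + 7*y + 35*log(cos(y/5))/6


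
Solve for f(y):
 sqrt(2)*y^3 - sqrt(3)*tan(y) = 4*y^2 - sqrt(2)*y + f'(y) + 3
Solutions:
 f(y) = C1 + sqrt(2)*y^4/4 - 4*y^3/3 + sqrt(2)*y^2/2 - 3*y + sqrt(3)*log(cos(y))


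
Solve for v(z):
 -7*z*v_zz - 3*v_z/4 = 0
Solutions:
 v(z) = C1 + C2*z^(25/28)


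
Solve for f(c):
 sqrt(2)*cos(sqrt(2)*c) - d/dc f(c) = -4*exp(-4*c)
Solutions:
 f(c) = C1 + sin(sqrt(2)*c) - exp(-4*c)


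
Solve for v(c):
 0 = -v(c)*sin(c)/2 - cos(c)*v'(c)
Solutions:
 v(c) = C1*sqrt(cos(c))


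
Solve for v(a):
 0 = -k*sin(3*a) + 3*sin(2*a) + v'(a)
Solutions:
 v(a) = C1 - k*cos(3*a)/3 + 3*cos(2*a)/2


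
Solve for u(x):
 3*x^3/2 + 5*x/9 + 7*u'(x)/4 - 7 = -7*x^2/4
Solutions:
 u(x) = C1 - 3*x^4/14 - x^3/3 - 10*x^2/63 + 4*x


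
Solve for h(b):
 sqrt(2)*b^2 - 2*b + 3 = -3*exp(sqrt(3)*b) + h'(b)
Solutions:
 h(b) = C1 + sqrt(2)*b^3/3 - b^2 + 3*b + sqrt(3)*exp(sqrt(3)*b)


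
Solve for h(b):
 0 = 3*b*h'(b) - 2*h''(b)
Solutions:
 h(b) = C1 + C2*erfi(sqrt(3)*b/2)


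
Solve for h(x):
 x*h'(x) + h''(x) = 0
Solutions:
 h(x) = C1 + C2*erf(sqrt(2)*x/2)


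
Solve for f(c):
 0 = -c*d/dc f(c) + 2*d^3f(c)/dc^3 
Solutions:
 f(c) = C1 + Integral(C2*airyai(2^(2/3)*c/2) + C3*airybi(2^(2/3)*c/2), c)


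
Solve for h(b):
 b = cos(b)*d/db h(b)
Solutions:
 h(b) = C1 + Integral(b/cos(b), b)


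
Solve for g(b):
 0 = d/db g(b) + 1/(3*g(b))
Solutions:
 g(b) = -sqrt(C1 - 6*b)/3
 g(b) = sqrt(C1 - 6*b)/3


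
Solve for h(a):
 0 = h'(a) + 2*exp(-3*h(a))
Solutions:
 h(a) = log(C1 - 6*a)/3
 h(a) = log((-3^(1/3) - 3^(5/6)*I)*(C1 - 2*a)^(1/3)/2)
 h(a) = log((-3^(1/3) + 3^(5/6)*I)*(C1 - 2*a)^(1/3)/2)


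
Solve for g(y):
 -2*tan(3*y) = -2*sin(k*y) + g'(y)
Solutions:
 g(y) = C1 + 2*Piecewise((-cos(k*y)/k, Ne(k, 0)), (0, True)) + 2*log(cos(3*y))/3


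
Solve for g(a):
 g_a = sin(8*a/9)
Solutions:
 g(a) = C1 - 9*cos(8*a/9)/8


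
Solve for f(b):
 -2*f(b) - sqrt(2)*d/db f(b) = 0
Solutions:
 f(b) = C1*exp(-sqrt(2)*b)


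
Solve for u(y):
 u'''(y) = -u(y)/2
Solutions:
 u(y) = C3*exp(-2^(2/3)*y/2) + (C1*sin(2^(2/3)*sqrt(3)*y/4) + C2*cos(2^(2/3)*sqrt(3)*y/4))*exp(2^(2/3)*y/4)


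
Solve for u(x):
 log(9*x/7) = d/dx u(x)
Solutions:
 u(x) = C1 + x*log(x) - x + x*log(9/7)


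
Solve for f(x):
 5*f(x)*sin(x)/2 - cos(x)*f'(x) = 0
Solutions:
 f(x) = C1/cos(x)^(5/2)


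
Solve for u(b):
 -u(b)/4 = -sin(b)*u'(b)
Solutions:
 u(b) = C1*(cos(b) - 1)^(1/8)/(cos(b) + 1)^(1/8)


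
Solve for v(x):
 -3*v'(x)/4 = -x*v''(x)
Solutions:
 v(x) = C1 + C2*x^(7/4)


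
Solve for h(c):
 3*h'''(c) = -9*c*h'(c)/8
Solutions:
 h(c) = C1 + Integral(C2*airyai(-3^(1/3)*c/2) + C3*airybi(-3^(1/3)*c/2), c)


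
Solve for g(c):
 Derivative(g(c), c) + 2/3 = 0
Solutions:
 g(c) = C1 - 2*c/3


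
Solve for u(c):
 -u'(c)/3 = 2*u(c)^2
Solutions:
 u(c) = 1/(C1 + 6*c)


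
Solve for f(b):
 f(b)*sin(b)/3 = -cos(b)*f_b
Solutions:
 f(b) = C1*cos(b)^(1/3)


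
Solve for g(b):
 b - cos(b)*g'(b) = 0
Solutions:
 g(b) = C1 + Integral(b/cos(b), b)


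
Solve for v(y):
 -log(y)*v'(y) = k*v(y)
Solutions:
 v(y) = C1*exp(-k*li(y))


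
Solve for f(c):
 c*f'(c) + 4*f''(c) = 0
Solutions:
 f(c) = C1 + C2*erf(sqrt(2)*c/4)


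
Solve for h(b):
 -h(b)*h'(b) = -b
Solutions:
 h(b) = -sqrt(C1 + b^2)
 h(b) = sqrt(C1 + b^2)


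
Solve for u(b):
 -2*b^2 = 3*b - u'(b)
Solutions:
 u(b) = C1 + 2*b^3/3 + 3*b^2/2


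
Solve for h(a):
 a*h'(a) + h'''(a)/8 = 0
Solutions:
 h(a) = C1 + Integral(C2*airyai(-2*a) + C3*airybi(-2*a), a)


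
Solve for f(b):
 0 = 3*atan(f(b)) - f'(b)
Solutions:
 Integral(1/atan(_y), (_y, f(b))) = C1 + 3*b


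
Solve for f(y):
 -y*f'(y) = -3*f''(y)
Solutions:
 f(y) = C1 + C2*erfi(sqrt(6)*y/6)


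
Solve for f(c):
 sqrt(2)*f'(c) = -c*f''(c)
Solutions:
 f(c) = C1 + C2*c^(1 - sqrt(2))


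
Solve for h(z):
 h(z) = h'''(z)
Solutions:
 h(z) = C3*exp(z) + (C1*sin(sqrt(3)*z/2) + C2*cos(sqrt(3)*z/2))*exp(-z/2)


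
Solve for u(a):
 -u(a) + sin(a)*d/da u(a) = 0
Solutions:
 u(a) = C1*sqrt(cos(a) - 1)/sqrt(cos(a) + 1)


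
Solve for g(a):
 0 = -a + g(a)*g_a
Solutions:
 g(a) = -sqrt(C1 + a^2)
 g(a) = sqrt(C1 + a^2)


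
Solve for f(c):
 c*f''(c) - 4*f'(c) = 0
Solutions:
 f(c) = C1 + C2*c^5


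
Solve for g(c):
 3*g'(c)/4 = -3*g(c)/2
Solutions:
 g(c) = C1*exp(-2*c)


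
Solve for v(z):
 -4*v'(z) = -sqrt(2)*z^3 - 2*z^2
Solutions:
 v(z) = C1 + sqrt(2)*z^4/16 + z^3/6


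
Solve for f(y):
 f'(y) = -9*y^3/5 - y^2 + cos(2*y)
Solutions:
 f(y) = C1 - 9*y^4/20 - y^3/3 + sin(2*y)/2


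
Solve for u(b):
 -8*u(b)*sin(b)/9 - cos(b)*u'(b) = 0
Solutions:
 u(b) = C1*cos(b)^(8/9)


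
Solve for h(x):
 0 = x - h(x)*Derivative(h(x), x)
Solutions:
 h(x) = -sqrt(C1 + x^2)
 h(x) = sqrt(C1 + x^2)


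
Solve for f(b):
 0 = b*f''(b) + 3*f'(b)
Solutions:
 f(b) = C1 + C2/b^2


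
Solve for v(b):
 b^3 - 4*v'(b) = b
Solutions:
 v(b) = C1 + b^4/16 - b^2/8


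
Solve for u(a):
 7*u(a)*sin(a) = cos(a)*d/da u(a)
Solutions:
 u(a) = C1/cos(a)^7


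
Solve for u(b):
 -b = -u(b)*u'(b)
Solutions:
 u(b) = -sqrt(C1 + b^2)
 u(b) = sqrt(C1 + b^2)


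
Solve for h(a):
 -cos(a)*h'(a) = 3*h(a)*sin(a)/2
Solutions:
 h(a) = C1*cos(a)^(3/2)


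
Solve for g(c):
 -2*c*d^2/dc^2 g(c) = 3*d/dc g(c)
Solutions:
 g(c) = C1 + C2/sqrt(c)


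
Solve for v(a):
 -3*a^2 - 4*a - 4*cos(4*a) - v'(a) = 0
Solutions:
 v(a) = C1 - a^3 - 2*a^2 - sin(4*a)


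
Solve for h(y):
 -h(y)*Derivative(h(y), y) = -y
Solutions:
 h(y) = -sqrt(C1 + y^2)
 h(y) = sqrt(C1 + y^2)


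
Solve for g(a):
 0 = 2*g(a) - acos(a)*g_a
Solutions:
 g(a) = C1*exp(2*Integral(1/acos(a), a))


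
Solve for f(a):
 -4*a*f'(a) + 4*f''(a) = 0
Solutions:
 f(a) = C1 + C2*erfi(sqrt(2)*a/2)


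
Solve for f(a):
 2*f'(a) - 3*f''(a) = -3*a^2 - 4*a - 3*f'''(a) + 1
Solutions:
 f(a) = C1 - a^3/2 - 13*a^2/4 - 19*a/4 + (C2*sin(sqrt(15)*a/6) + C3*cos(sqrt(15)*a/6))*exp(a/2)


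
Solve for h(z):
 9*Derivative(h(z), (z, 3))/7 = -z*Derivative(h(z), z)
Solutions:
 h(z) = C1 + Integral(C2*airyai(-21^(1/3)*z/3) + C3*airybi(-21^(1/3)*z/3), z)


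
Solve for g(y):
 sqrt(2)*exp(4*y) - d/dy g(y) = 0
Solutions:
 g(y) = C1 + sqrt(2)*exp(4*y)/4


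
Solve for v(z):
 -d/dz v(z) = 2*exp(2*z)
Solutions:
 v(z) = C1 - exp(2*z)


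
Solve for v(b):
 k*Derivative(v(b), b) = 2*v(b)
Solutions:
 v(b) = C1*exp(2*b/k)


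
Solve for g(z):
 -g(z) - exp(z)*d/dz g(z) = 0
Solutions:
 g(z) = C1*exp(exp(-z))


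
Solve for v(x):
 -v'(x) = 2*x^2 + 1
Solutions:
 v(x) = C1 - 2*x^3/3 - x


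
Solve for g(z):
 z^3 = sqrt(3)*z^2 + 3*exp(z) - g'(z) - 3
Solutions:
 g(z) = C1 - z^4/4 + sqrt(3)*z^3/3 - 3*z + 3*exp(z)


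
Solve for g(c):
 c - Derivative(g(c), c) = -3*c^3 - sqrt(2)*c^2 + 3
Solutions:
 g(c) = C1 + 3*c^4/4 + sqrt(2)*c^3/3 + c^2/2 - 3*c


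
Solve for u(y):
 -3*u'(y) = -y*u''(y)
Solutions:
 u(y) = C1 + C2*y^4


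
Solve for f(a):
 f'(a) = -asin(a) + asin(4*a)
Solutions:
 f(a) = C1 - a*asin(a) + a*asin(4*a) + sqrt(1 - 16*a^2)/4 - sqrt(1 - a^2)


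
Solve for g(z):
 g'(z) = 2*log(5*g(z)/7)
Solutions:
 -Integral(1/(log(_y) - log(7) + log(5)), (_y, g(z)))/2 = C1 - z


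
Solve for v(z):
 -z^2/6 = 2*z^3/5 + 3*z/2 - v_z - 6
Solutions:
 v(z) = C1 + z^4/10 + z^3/18 + 3*z^2/4 - 6*z


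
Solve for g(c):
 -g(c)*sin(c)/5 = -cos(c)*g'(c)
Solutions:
 g(c) = C1/cos(c)^(1/5)


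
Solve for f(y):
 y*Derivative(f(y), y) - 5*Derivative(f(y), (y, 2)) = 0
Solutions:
 f(y) = C1 + C2*erfi(sqrt(10)*y/10)


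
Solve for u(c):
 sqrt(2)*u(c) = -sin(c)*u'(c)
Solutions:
 u(c) = C1*(cos(c) + 1)^(sqrt(2)/2)/(cos(c) - 1)^(sqrt(2)/2)


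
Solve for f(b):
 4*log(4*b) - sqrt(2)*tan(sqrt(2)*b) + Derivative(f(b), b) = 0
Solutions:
 f(b) = C1 - 4*b*log(b) - 8*b*log(2) + 4*b - log(cos(sqrt(2)*b))


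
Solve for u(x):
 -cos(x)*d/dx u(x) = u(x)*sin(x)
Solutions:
 u(x) = C1*cos(x)


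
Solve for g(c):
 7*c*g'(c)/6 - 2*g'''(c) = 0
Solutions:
 g(c) = C1 + Integral(C2*airyai(126^(1/3)*c/6) + C3*airybi(126^(1/3)*c/6), c)


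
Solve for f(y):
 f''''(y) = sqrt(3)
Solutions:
 f(y) = C1 + C2*y + C3*y^2 + C4*y^3 + sqrt(3)*y^4/24


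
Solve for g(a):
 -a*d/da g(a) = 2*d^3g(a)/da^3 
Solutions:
 g(a) = C1 + Integral(C2*airyai(-2^(2/3)*a/2) + C3*airybi(-2^(2/3)*a/2), a)


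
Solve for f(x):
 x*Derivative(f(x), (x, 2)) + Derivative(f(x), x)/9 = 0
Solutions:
 f(x) = C1 + C2*x^(8/9)


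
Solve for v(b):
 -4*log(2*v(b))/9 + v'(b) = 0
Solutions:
 -9*Integral(1/(log(_y) + log(2)), (_y, v(b)))/4 = C1 - b


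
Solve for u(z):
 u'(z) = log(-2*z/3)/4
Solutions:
 u(z) = C1 + z*log(-z)/4 + z*(-log(3) - 1 + log(2))/4


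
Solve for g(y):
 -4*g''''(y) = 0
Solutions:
 g(y) = C1 + C2*y + C3*y^2 + C4*y^3


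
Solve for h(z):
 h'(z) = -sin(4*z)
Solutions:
 h(z) = C1 + cos(4*z)/4


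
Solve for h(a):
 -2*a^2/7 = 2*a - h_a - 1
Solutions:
 h(a) = C1 + 2*a^3/21 + a^2 - a


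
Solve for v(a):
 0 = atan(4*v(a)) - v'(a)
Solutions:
 Integral(1/atan(4*_y), (_y, v(a))) = C1 + a


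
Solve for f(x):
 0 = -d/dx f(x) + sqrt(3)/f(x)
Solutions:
 f(x) = -sqrt(C1 + 2*sqrt(3)*x)
 f(x) = sqrt(C1 + 2*sqrt(3)*x)


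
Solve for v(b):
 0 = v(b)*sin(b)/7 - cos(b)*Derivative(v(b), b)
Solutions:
 v(b) = C1/cos(b)^(1/7)


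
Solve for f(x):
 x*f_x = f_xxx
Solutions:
 f(x) = C1 + Integral(C2*airyai(x) + C3*airybi(x), x)


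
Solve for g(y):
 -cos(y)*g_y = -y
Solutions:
 g(y) = C1 + Integral(y/cos(y), y)


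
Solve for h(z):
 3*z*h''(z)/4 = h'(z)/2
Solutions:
 h(z) = C1 + C2*z^(5/3)


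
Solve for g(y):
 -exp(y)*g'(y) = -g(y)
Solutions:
 g(y) = C1*exp(-exp(-y))


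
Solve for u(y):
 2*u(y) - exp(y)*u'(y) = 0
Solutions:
 u(y) = C1*exp(-2*exp(-y))


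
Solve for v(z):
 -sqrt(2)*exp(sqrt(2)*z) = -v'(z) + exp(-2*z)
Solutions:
 v(z) = C1 + exp(sqrt(2)*z) - exp(-2*z)/2


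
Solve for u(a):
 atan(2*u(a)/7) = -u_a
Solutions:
 Integral(1/atan(2*_y/7), (_y, u(a))) = C1 - a


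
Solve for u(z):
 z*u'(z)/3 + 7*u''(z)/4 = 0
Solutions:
 u(z) = C1 + C2*erf(sqrt(42)*z/21)


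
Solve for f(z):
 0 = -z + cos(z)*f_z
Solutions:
 f(z) = C1 + Integral(z/cos(z), z)


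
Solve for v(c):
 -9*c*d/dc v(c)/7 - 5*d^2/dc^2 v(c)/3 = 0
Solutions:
 v(c) = C1 + C2*erf(3*sqrt(210)*c/70)


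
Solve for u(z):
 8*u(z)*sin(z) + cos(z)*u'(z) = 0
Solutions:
 u(z) = C1*cos(z)^8


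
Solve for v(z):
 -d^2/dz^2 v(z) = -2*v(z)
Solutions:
 v(z) = C1*exp(-sqrt(2)*z) + C2*exp(sqrt(2)*z)


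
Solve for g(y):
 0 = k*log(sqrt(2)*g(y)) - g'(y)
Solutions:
 Integral(1/(2*log(_y) + log(2)), (_y, g(y))) = C1 + k*y/2


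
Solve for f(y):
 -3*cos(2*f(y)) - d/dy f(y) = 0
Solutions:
 f(y) = -asin((C1 + exp(12*y))/(C1 - exp(12*y)))/2 + pi/2
 f(y) = asin((C1 + exp(12*y))/(C1 - exp(12*y)))/2


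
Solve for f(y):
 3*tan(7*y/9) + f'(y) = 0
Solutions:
 f(y) = C1 + 27*log(cos(7*y/9))/7


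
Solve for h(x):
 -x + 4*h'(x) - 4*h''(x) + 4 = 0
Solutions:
 h(x) = C1 + C2*exp(x) + x^2/8 - 3*x/4


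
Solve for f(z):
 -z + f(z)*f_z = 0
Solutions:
 f(z) = -sqrt(C1 + z^2)
 f(z) = sqrt(C1 + z^2)


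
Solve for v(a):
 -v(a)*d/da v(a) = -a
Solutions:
 v(a) = -sqrt(C1 + a^2)
 v(a) = sqrt(C1 + a^2)


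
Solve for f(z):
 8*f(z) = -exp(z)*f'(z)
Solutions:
 f(z) = C1*exp(8*exp(-z))


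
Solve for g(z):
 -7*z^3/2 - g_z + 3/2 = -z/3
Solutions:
 g(z) = C1 - 7*z^4/8 + z^2/6 + 3*z/2


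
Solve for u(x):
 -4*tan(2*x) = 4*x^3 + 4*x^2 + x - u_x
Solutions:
 u(x) = C1 + x^4 + 4*x^3/3 + x^2/2 - 2*log(cos(2*x))


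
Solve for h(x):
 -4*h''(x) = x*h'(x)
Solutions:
 h(x) = C1 + C2*erf(sqrt(2)*x/4)


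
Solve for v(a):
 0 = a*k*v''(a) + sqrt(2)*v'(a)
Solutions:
 v(a) = C1 + a^(((re(k) - sqrt(2))*re(k) + im(k)^2)/(re(k)^2 + im(k)^2))*(C2*sin(sqrt(2)*log(a)*Abs(im(k))/(re(k)^2 + im(k)^2)) + C3*cos(sqrt(2)*log(a)*im(k)/(re(k)^2 + im(k)^2)))


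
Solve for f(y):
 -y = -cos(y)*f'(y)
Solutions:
 f(y) = C1 + Integral(y/cos(y), y)


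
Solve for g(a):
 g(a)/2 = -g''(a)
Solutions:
 g(a) = C1*sin(sqrt(2)*a/2) + C2*cos(sqrt(2)*a/2)


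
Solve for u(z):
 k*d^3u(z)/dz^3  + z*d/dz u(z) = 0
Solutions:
 u(z) = C1 + Integral(C2*airyai(z*(-1/k)^(1/3)) + C3*airybi(z*(-1/k)^(1/3)), z)


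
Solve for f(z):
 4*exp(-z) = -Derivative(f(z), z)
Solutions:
 f(z) = C1 + 4*exp(-z)


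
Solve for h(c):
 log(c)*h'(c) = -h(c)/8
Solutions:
 h(c) = C1*exp(-li(c)/8)


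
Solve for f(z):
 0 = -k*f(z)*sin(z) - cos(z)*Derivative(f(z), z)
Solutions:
 f(z) = C1*exp(k*log(cos(z)))


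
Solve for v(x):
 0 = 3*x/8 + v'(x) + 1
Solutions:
 v(x) = C1 - 3*x^2/16 - x


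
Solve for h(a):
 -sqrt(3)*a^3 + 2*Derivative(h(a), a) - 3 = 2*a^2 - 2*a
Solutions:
 h(a) = C1 + sqrt(3)*a^4/8 + a^3/3 - a^2/2 + 3*a/2


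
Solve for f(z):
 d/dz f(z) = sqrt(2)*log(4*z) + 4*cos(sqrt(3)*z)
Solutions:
 f(z) = C1 + sqrt(2)*z*(log(z) - 1) + 2*sqrt(2)*z*log(2) + 4*sqrt(3)*sin(sqrt(3)*z)/3


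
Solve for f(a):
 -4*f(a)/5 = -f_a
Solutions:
 f(a) = C1*exp(4*a/5)


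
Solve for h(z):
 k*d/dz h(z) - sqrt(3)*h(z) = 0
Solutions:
 h(z) = C1*exp(sqrt(3)*z/k)


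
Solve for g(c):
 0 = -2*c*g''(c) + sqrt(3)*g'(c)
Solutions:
 g(c) = C1 + C2*c^(sqrt(3)/2 + 1)


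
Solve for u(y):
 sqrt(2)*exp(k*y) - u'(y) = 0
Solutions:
 u(y) = C1 + sqrt(2)*exp(k*y)/k


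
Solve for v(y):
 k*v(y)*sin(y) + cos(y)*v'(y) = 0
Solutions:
 v(y) = C1*exp(k*log(cos(y)))


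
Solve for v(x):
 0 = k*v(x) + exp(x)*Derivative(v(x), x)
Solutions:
 v(x) = C1*exp(k*exp(-x))


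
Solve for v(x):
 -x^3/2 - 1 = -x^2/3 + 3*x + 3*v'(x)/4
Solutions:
 v(x) = C1 - x^4/6 + 4*x^3/27 - 2*x^2 - 4*x/3


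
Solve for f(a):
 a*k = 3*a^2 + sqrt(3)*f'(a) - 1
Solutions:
 f(a) = C1 - sqrt(3)*a^3/3 + sqrt(3)*a^2*k/6 + sqrt(3)*a/3


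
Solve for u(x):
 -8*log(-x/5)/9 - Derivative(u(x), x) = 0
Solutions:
 u(x) = C1 - 8*x*log(-x)/9 + 8*x*(1 + log(5))/9


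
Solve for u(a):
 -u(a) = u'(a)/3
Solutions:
 u(a) = C1*exp(-3*a)


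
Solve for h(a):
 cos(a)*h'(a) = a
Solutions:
 h(a) = C1 + Integral(a/cos(a), a)


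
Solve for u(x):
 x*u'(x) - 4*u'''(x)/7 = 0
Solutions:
 u(x) = C1 + Integral(C2*airyai(14^(1/3)*x/2) + C3*airybi(14^(1/3)*x/2), x)


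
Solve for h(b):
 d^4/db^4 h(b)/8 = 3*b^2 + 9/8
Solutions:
 h(b) = C1 + C2*b + C3*b^2 + C4*b^3 + b^6/15 + 3*b^4/8


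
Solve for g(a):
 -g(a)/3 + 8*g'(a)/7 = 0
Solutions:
 g(a) = C1*exp(7*a/24)


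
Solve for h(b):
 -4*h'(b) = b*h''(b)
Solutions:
 h(b) = C1 + C2/b^3


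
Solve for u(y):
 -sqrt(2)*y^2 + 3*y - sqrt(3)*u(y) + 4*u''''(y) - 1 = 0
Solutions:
 u(y) = C1*exp(-sqrt(2)*3^(1/8)*y/2) + C2*exp(sqrt(2)*3^(1/8)*y/2) + C3*sin(sqrt(2)*3^(1/8)*y/2) + C4*cos(sqrt(2)*3^(1/8)*y/2) - sqrt(6)*y^2/3 + sqrt(3)*y - sqrt(3)/3


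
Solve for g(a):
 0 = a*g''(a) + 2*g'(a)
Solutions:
 g(a) = C1 + C2/a


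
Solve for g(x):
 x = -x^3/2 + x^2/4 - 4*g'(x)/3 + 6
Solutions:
 g(x) = C1 - 3*x^4/32 + x^3/16 - 3*x^2/8 + 9*x/2


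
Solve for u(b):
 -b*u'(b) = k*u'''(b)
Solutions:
 u(b) = C1 + Integral(C2*airyai(b*(-1/k)^(1/3)) + C3*airybi(b*(-1/k)^(1/3)), b)


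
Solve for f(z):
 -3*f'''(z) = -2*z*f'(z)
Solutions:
 f(z) = C1 + Integral(C2*airyai(2^(1/3)*3^(2/3)*z/3) + C3*airybi(2^(1/3)*3^(2/3)*z/3), z)


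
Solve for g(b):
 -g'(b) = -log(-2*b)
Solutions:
 g(b) = C1 + b*log(-b) + b*(-1 + log(2))


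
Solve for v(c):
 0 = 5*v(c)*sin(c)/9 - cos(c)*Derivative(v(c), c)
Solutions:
 v(c) = C1/cos(c)^(5/9)


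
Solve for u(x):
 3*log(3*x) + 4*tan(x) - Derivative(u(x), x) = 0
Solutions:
 u(x) = C1 + 3*x*log(x) - 3*x + 3*x*log(3) - 4*log(cos(x))


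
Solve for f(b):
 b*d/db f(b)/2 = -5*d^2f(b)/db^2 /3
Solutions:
 f(b) = C1 + C2*erf(sqrt(15)*b/10)


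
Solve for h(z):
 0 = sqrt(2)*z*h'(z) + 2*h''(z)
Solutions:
 h(z) = C1 + C2*erf(2^(1/4)*z/2)


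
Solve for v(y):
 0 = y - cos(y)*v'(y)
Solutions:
 v(y) = C1 + Integral(y/cos(y), y)


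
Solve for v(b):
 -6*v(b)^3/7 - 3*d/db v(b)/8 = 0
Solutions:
 v(b) = -sqrt(14)*sqrt(-1/(C1 - 16*b))/2
 v(b) = sqrt(14)*sqrt(-1/(C1 - 16*b))/2


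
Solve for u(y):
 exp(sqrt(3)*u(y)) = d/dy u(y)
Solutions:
 u(y) = sqrt(3)*(2*log(-1/(C1 + y)) - log(3))/6


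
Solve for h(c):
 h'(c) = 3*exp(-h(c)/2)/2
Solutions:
 h(c) = 2*log(C1 + 3*c/4)


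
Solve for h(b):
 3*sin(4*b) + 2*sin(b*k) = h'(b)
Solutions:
 h(b) = C1 - 3*cos(4*b)/4 - 2*cos(b*k)/k


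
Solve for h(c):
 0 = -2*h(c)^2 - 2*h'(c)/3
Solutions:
 h(c) = 1/(C1 + 3*c)


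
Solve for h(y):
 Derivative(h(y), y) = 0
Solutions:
 h(y) = C1


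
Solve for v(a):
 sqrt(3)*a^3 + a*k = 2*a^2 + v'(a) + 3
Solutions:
 v(a) = C1 + sqrt(3)*a^4/4 - 2*a^3/3 + a^2*k/2 - 3*a


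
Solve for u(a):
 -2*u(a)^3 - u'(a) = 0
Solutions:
 u(a) = -sqrt(2)*sqrt(-1/(C1 - 2*a))/2
 u(a) = sqrt(2)*sqrt(-1/(C1 - 2*a))/2


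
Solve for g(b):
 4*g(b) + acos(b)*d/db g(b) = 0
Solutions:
 g(b) = C1*exp(-4*Integral(1/acos(b), b))


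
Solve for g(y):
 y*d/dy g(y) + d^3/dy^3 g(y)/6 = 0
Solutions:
 g(y) = C1 + Integral(C2*airyai(-6^(1/3)*y) + C3*airybi(-6^(1/3)*y), y)


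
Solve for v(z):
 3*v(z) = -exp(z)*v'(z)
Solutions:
 v(z) = C1*exp(3*exp(-z))


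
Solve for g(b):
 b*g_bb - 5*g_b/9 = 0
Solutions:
 g(b) = C1 + C2*b^(14/9)


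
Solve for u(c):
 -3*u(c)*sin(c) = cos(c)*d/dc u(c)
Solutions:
 u(c) = C1*cos(c)^3


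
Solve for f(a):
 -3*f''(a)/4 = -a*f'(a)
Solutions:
 f(a) = C1 + C2*erfi(sqrt(6)*a/3)


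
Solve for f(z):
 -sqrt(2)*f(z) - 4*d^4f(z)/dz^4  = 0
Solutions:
 f(z) = (C1*sin(2^(1/8)*z/2) + C2*cos(2^(1/8)*z/2))*exp(-2^(1/8)*z/2) + (C3*sin(2^(1/8)*z/2) + C4*cos(2^(1/8)*z/2))*exp(2^(1/8)*z/2)


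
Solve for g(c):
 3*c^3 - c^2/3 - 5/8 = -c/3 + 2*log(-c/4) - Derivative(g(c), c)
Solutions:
 g(c) = C1 - 3*c^4/4 + c^3/9 - c^2/6 + 2*c*log(-c) + c*(-4*log(2) - 11/8)


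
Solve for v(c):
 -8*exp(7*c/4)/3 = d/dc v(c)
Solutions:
 v(c) = C1 - 32*exp(7*c/4)/21


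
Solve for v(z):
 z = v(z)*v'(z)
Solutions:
 v(z) = -sqrt(C1 + z^2)
 v(z) = sqrt(C1 + z^2)


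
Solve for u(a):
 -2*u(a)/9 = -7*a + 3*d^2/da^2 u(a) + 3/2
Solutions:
 u(a) = C1*sin(sqrt(6)*a/9) + C2*cos(sqrt(6)*a/9) + 63*a/2 - 27/4


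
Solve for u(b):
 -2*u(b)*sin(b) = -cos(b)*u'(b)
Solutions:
 u(b) = C1/cos(b)^2


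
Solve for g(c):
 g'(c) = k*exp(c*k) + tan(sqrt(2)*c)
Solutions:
 g(c) = C1 + k*Piecewise((exp(c*k)/k, Ne(k, 0)), (c, True)) - sqrt(2)*log(cos(sqrt(2)*c))/2


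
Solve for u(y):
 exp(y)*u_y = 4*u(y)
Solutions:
 u(y) = C1*exp(-4*exp(-y))


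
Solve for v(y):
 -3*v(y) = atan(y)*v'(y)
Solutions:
 v(y) = C1*exp(-3*Integral(1/atan(y), y))


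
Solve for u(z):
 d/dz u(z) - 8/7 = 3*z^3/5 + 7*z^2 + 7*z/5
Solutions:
 u(z) = C1 + 3*z^4/20 + 7*z^3/3 + 7*z^2/10 + 8*z/7


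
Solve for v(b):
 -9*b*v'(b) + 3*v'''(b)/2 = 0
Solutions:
 v(b) = C1 + Integral(C2*airyai(6^(1/3)*b) + C3*airybi(6^(1/3)*b), b)


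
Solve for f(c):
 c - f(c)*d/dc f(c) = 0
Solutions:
 f(c) = -sqrt(C1 + c^2)
 f(c) = sqrt(C1 + c^2)


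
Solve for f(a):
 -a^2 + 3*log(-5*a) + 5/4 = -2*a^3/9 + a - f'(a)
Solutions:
 f(a) = C1 - a^4/18 + a^3/3 + a^2/2 - 3*a*log(-a) + a*(7/4 - 3*log(5))


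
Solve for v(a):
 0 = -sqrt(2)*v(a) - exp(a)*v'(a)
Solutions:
 v(a) = C1*exp(sqrt(2)*exp(-a))


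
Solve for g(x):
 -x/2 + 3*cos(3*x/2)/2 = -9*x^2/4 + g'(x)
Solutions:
 g(x) = C1 + 3*x^3/4 - x^2/4 + sin(3*x/2)


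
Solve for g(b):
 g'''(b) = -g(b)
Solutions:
 g(b) = C3*exp(-b) + (C1*sin(sqrt(3)*b/2) + C2*cos(sqrt(3)*b/2))*exp(b/2)


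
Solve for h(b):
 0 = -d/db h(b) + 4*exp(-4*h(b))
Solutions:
 h(b) = log(-I*(C1 + 16*b)^(1/4))
 h(b) = log(I*(C1 + 16*b)^(1/4))
 h(b) = log(-(C1 + 16*b)^(1/4))
 h(b) = log(C1 + 16*b)/4


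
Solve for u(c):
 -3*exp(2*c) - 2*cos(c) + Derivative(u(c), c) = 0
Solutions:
 u(c) = C1 + 3*exp(2*c)/2 + 2*sin(c)


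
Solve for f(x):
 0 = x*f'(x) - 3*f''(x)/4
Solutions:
 f(x) = C1 + C2*erfi(sqrt(6)*x/3)


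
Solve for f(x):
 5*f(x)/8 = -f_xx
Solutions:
 f(x) = C1*sin(sqrt(10)*x/4) + C2*cos(sqrt(10)*x/4)


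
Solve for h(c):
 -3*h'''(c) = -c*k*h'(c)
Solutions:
 h(c) = C1 + Integral(C2*airyai(3^(2/3)*c*k^(1/3)/3) + C3*airybi(3^(2/3)*c*k^(1/3)/3), c)


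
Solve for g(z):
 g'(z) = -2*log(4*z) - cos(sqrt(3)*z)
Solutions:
 g(z) = C1 - 2*z*log(z) - 4*z*log(2) + 2*z - sqrt(3)*sin(sqrt(3)*z)/3


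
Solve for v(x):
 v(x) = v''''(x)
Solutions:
 v(x) = C1*exp(-x) + C2*exp(x) + C3*sin(x) + C4*cos(x)


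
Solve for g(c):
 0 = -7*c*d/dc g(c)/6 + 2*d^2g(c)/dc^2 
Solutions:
 g(c) = C1 + C2*erfi(sqrt(42)*c/12)


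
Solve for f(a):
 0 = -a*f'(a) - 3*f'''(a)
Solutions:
 f(a) = C1 + Integral(C2*airyai(-3^(2/3)*a/3) + C3*airybi(-3^(2/3)*a/3), a)


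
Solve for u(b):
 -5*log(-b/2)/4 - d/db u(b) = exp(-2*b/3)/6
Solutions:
 u(b) = C1 - 5*b*log(-b)/4 + 5*b*(log(2) + 1)/4 + exp(-2*b/3)/4


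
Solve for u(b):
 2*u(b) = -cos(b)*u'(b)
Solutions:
 u(b) = C1*(sin(b) - 1)/(sin(b) + 1)


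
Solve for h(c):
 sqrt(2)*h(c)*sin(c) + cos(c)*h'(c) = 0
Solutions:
 h(c) = C1*cos(c)^(sqrt(2))


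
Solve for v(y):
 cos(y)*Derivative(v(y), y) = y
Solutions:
 v(y) = C1 + Integral(y/cos(y), y)


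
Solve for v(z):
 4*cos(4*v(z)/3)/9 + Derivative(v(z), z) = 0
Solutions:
 4*z/9 - 3*log(sin(4*v(z)/3) - 1)/8 + 3*log(sin(4*v(z)/3) + 1)/8 = C1


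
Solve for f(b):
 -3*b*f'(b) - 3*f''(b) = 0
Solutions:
 f(b) = C1 + C2*erf(sqrt(2)*b/2)
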